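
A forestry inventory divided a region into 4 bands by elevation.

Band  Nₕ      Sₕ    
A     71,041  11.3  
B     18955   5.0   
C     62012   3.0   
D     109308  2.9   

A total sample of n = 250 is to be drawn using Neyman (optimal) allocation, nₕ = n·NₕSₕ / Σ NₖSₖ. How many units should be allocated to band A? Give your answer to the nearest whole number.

143

Σ NₕSₕ = 71041·11.3 + 18955·5.0 + 62012·3.0 + 109308·2.9 = 1400567.5.
Share for A: 802763.3/1400567.5 = 0.57317.
n_A = 250 × 0.57317 = 143.293... → 143.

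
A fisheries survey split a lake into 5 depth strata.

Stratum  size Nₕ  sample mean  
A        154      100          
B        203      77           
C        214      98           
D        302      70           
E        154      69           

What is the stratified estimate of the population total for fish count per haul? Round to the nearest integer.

Estimate total by summing Nₕ·x̄ₕ over strata.
154·100 + 203·77 + 214·98 + 302·70 + 154·69 = 15400 + 15631 + 20972 + 21140 + 10626 = 83769.

83769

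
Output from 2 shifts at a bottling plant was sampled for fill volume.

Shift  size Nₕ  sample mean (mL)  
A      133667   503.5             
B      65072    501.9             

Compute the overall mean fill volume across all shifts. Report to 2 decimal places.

N = 133667 + 65072 = 198739.
The stratified mean weights each stratum mean by its population share Nₕ/N.
Σ Nₕx̄ₕ = 133667·503.5 + 65072·501.9 = 67301334.5 + 32659636.8 = 99960971.3.
Divide by N: 99960971.3 / 198739 = 502.9761... → 502.98.

502.98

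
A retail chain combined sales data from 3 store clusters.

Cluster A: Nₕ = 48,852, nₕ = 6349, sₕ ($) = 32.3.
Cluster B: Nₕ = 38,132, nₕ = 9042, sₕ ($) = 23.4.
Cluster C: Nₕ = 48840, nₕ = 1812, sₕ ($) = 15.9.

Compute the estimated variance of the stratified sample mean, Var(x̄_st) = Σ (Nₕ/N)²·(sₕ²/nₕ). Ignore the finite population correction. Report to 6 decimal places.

N = 135824; Wₕ = Nₕ/N.
cluster A: (48852/135824)²·32.3²/6349 = 0.021257461
cluster B: (38132/135824)²·23.4²/9042 = 0.004773021
cluster C: (48840/135824)²·15.9²/1812 = 0.018039909
Sum = 0.044070390 → 0.044070.

0.044070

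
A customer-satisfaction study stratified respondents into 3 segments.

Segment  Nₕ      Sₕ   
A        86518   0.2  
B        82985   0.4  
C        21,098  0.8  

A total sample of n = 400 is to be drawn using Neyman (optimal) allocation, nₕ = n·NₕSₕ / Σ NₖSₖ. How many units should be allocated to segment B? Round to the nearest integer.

197

Σ NₕSₕ = 86518·0.2 + 82985·0.4 + 21098·0.8 = 67376.
Share for B: 33194/67376 = 0.49267.
n_B = 400 × 0.49267 = 197.067... → 197.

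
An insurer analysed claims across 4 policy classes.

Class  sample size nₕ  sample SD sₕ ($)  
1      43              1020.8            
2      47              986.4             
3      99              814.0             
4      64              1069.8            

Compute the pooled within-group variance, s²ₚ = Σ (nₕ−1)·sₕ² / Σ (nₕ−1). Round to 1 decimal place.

1: (43−1)·1020.8² = 42·1042032.64 = 43765370.88
2: (47−1)·986.4² = 46·972984.96 = 44757308.16
3: (99−1)·814.0² = 98·662596 = 64934408
4: (64−1)·1069.8² = 63·1144472.04 = 72101738.52
Numerator = 225558825.56; denominator = Σ(nₕ−1) = 249.
s²ₚ = 225558825.56/249 = 905858.737... → 905858.7.

905858.7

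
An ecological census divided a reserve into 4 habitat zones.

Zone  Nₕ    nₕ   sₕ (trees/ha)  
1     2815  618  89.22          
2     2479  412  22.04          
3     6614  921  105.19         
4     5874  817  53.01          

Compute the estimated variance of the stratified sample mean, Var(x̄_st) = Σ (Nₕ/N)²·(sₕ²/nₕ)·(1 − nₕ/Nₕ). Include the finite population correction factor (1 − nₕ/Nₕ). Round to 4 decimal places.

N = 17782. Term for each stratum: Wₕ²sₕ²/nₕ·(1−nₕ/Nₕ).
Var(x̄_st) = 0.2519319 + 0.0191065 + 1.4306501 + 0.3231166 = 2.0248052 → 2.0248.

2.0248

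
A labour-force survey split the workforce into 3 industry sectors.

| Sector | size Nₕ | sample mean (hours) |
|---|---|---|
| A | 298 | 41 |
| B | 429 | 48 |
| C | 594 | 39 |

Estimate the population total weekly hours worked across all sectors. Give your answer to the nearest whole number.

A: 298·41 = 12218
B: 429·48 = 20592
C: 594·39 = 23166
τ̂ = Σ Nₕx̄ₕ = 55976.

55976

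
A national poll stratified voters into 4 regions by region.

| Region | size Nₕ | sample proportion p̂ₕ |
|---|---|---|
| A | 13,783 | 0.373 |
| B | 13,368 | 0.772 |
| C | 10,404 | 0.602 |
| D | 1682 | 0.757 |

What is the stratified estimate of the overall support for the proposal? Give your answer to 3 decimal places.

0.586

Wₕ = Nₕ/N with N = 39237: 0.3513, 0.3407, 0.2652, 0.0429.
p̂_st = 0.3513·0.373 + 0.3407·0.772 + 0.2652·0.602 + 0.0429·0.757 ≈ 0.58612... → 0.586.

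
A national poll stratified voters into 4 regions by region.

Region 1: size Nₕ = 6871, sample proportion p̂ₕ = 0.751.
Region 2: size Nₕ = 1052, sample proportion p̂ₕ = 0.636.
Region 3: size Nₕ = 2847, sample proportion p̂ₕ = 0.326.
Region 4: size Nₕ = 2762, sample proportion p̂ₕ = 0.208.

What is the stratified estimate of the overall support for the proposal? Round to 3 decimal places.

0.542

Wₕ = Nₕ/N with N = 13532: 0.5078, 0.0777, 0.2104, 0.2041.
p̂_st = 0.5078·0.751 + 0.0777·0.636 + 0.2104·0.326 + 0.2041·0.208 ≈ 0.54181... → 0.542.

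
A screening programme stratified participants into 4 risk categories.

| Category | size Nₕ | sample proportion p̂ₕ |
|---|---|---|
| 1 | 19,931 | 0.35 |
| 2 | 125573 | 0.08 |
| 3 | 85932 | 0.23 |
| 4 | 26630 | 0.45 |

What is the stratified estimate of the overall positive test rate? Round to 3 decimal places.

0.189

Wₕ = Nₕ/N with N = 258066: 0.0772, 0.4866, 0.3330, 0.1032.
p̂_st = 0.0772·0.35 + 0.4866·0.08 + 0.3330·0.23 + 0.1032·0.45 ≈ 0.18898... → 0.189.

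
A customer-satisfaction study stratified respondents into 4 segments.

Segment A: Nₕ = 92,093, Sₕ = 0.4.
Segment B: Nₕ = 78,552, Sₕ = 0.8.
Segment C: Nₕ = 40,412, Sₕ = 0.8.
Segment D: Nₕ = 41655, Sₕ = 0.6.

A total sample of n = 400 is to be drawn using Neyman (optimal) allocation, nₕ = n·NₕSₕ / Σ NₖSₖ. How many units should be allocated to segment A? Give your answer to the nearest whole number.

94

Σ NₕSₕ = 92093·0.4 + 78552·0.8 + 40412·0.8 + 41655·0.6 = 157001.4.
Share for A: 36837.2/157001.4 = 0.23463.
n_A = 400 × 0.23463 = 93.852... → 94.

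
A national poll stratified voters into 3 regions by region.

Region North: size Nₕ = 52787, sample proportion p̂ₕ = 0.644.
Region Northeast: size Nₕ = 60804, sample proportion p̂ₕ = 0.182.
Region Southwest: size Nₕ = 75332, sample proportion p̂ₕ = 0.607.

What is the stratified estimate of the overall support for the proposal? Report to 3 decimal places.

0.481

N = 52787 + 60804 + 75332 = 188923.
Overall proportion = Σ (Nₕ/N)·p̂ₕ.
Σ Nₕp̂ₕ = 33994.828 + 11066.328 + 45726.524 = 90787.68.
90787.68 / 188923 = 0.48055... → 0.481.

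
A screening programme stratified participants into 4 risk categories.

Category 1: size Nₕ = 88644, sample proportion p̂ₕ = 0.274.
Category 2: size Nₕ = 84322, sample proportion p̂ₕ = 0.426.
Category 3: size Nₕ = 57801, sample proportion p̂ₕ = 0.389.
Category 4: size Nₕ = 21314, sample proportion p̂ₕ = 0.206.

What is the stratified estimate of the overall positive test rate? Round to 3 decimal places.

0.345

Wₕ = Nₕ/N with N = 252081: 0.3516, 0.3345, 0.2293, 0.0846.
p̂_st = 0.3516·0.274 + 0.3345·0.426 + 0.2293·0.389 + 0.0846·0.206 ≈ 0.34546... → 0.345.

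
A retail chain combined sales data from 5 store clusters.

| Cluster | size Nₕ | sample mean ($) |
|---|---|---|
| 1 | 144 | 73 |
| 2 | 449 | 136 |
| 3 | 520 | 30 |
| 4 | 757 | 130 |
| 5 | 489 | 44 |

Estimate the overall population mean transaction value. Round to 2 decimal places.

87.79

x̄_st = (Σ Nₕx̄ₕ) / (Σ Nₕ) = (144·73 + 449·136 + 520·30 + 757·130 + 489·44) / 2359
= 207102 / 2359 = 87.7923... → 87.79.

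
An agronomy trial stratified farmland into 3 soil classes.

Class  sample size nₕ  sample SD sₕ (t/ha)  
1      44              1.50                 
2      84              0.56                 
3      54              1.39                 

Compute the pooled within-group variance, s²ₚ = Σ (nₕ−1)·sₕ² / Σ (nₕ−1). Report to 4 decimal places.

Degrees of freedom: 43 + 83 + 53 = 179.
Σ(nₕ−1)sₕ² = 43·2.25 + 83·0.3136 + 53·1.9321 = 225.1801.
s²ₚ = 225.1801 / 179 = 1.257989... → 1.2580.

1.2580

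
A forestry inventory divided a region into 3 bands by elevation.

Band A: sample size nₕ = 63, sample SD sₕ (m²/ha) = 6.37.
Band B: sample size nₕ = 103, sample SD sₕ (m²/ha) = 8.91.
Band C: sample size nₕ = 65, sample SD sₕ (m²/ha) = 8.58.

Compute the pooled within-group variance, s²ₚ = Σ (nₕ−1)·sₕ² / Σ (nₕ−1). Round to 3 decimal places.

67.214

Degrees of freedom: 62 + 102 + 64 = 228.
Σ(nₕ−1)sₕ² = 62·40.5769 + 102·79.3881 + 64·73.6164 = 15324.8036.
s²ₚ = 15324.8036 / 228 = 67.21405... → 67.214.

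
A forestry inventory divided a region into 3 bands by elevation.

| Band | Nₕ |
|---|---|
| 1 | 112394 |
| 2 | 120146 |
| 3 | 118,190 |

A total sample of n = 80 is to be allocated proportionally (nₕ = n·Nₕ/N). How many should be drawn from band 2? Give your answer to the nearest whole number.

Share of band 2 = 120146/350730 = 0.34256.
Allocate 80 × 0.34256 = 27.405... → 27.

27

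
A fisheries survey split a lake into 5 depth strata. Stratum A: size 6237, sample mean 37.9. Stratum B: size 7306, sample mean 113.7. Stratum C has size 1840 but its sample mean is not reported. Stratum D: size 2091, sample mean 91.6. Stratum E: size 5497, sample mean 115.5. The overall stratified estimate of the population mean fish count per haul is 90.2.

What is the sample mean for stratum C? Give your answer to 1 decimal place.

N = 6237 + 7306 + 1840 + 2091 + 5497 = 22971.
Overall total = μ·N = 90.2·22971 = 2071984.2.
Subtract the known strata: 6237·37.9 + 7306·113.7 + 2091·91.6 + 5497·115.5 = 1893513.6.
Remaining total for stratum C: 2071984.2 − 1893513.6 = 178470.6.
Divide by its size: 178470.6 / 1840 = 96.995... → 97.0.

97.0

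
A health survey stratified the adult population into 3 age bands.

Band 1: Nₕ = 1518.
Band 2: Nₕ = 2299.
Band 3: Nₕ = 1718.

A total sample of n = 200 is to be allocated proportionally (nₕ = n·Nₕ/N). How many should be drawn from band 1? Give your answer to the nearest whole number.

N = 1518 + 2299 + 1718 = 5535.
n_1 = 200·1518/5535 = 54.851... → 55.

55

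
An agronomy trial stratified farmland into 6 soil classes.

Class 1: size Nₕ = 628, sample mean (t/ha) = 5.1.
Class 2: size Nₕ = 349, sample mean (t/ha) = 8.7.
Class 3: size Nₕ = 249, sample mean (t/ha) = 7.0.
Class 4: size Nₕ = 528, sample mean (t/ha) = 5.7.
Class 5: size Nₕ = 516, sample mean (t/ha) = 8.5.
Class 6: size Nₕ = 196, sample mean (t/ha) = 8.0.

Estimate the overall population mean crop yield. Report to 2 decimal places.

6.87

N = 2466; weights Wₕ = Nₕ/N = (0.2547, 0.1415, 0.1010, 0.2141, 0.2092, 0.0795).
x̄_st = Σ Wₕ·x̄ₕ = 0.2547·5.1 + 0.1415·8.7 + 0.1010·7.0 + 0.2141·5.7 + 0.2092·8.5 + 0.0795·8.0 ≈ 6.8717...
→ 6.87.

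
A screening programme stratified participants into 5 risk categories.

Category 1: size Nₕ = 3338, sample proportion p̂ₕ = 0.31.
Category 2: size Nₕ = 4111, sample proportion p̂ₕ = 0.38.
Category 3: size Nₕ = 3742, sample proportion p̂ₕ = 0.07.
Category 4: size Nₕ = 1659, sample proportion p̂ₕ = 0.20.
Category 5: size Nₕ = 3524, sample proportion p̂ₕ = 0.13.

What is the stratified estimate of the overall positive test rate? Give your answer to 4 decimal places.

N = 3338 + 4111 + 3742 + 1659 + 3524 = 16374.
Overall proportion = Σ (Nₕ/N)·p̂ₕ.
Σ Nₕp̂ₕ = 1034.78 + 1562.18 + 261.94 + 331.8 + 458.12 = 3648.82.
3648.82 / 16374 = 0.222842... → 0.2228.

0.2228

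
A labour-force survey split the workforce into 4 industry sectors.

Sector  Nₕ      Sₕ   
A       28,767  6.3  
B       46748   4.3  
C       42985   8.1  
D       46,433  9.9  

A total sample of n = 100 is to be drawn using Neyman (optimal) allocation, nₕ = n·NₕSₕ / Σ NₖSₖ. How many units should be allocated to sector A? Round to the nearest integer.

15

Σ NₕSₕ = 28767·6.3 + 46748·4.3 + 42985·8.1 + 46433·9.9 = 1190113.7.
Share for A: 181232.1/1190113.7 = 0.15228.
n_A = 100 × 0.15228 = 15.228... → 15.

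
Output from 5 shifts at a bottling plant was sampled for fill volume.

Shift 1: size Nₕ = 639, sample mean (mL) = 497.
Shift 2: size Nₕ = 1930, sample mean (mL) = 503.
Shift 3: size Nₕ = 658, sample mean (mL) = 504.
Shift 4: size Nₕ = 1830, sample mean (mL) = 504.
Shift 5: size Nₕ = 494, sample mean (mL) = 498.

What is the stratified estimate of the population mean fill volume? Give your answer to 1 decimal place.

x̄_st = (Σ Nₕx̄ₕ) / (Σ Nₕ) = (639·497 + 1930·503 + 658·504 + 1830·504 + 494·498) / 5551
= 2788337 / 5551 = 502.313... → 502.3.

502.3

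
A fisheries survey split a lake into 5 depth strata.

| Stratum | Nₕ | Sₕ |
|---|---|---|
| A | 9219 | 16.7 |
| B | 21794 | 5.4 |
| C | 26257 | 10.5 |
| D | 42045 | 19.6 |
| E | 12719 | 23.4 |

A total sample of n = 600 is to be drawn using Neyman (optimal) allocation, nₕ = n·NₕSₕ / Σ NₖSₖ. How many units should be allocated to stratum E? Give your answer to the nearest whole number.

107

A: NₕSₕ = 9219·16.7 = 153957.3
B: NₕSₕ = 21794·5.4 = 117687.6
C: NₕSₕ = 26257·10.5 = 275698.5
D: NₕSₕ = 42045·19.6 = 824082
E: NₕSₕ = 12719·23.4 = 297624.6
Σ NₕSₕ = 1669050.
n_E = 600·297624.6/1669050 = 106.992... → 107.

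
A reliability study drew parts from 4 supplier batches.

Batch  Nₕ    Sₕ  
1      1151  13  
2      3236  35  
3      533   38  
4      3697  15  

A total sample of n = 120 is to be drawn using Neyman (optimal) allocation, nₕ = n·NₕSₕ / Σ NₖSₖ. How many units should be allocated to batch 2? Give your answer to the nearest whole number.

1: NₕSₕ = 1151·13 = 14963
2: NₕSₕ = 3236·35 = 113260
3: NₕSₕ = 533·38 = 20254
4: NₕSₕ = 3697·15 = 55455
Σ NₕSₕ = 203932.
n_2 = 120·113260/203932 = 66.646... → 67.

67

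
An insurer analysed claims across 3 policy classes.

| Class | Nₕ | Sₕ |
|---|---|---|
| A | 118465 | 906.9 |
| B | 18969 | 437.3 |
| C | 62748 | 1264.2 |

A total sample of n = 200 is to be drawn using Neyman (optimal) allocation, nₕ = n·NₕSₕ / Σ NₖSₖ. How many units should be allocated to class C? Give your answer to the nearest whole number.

Σ NₕSₕ = 118465·906.9 + 18969·437.3 + 62748·1264.2 = 195057073.8.
Share for C: 79326021.6/195057073.8 = 0.40668.
n_C = 200 × 0.40668 = 81.336... → 81.

81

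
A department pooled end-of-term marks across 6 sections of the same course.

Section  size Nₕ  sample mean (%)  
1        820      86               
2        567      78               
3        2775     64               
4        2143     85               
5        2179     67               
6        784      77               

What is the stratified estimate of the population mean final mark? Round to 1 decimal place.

73.5

x̄_st = (Σ Nₕx̄ₕ) / (Σ Nₕ) = (820·86 + 567·78 + 2775·64 + 2143·85 + 2179·67 + 784·77) / 9268
= 680862 / 9268 = 73.464... → 73.5.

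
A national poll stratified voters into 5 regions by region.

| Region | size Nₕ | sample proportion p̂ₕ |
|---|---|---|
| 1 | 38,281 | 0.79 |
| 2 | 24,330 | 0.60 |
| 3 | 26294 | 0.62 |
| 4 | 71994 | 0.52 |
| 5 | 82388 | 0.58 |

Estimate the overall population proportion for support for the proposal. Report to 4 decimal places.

0.6016

Wₕ = Nₕ/N with N = 243287: 0.1573, 0.1000, 0.1081, 0.2959, 0.3386.
p̂_st = 0.1573·0.79 + 0.1000·0.60 + 0.1081·0.62 + 0.2959·0.52 + 0.3386·0.58 ≈ 0.601611... → 0.6016.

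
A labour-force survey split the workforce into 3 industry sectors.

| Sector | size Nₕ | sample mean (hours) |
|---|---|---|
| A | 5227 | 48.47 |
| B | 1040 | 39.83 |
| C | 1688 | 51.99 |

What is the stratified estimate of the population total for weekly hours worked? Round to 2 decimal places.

382535.01

Population total = Σ Nₕ·x̄ₕ (each stratum's size times its mean).
5227·48.47 + 1040·39.83 + 1688·51.99 = 253352.69 + 41423.2 + 87759.12 = 382535.01.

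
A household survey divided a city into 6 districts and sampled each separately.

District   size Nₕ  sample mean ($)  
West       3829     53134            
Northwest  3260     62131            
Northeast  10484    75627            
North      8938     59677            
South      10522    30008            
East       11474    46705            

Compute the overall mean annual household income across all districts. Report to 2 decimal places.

53268.62

x̄_st = (Σ Nₕx̄ₕ) / (Σ Nₕ) = (3829·53134 + 3260·62131 + 10484·75627 + 8938·59677 + 10522·30008 + 11474·46705) / 48507
= 2583900986 / 48507 = 53268.6207... → 53268.62.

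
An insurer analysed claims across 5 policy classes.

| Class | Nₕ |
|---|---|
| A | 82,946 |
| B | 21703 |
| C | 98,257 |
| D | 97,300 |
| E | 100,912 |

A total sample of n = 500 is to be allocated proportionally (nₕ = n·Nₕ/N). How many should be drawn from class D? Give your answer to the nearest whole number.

121

N = 82946 + 21703 + 98257 + 97300 + 100912 = 401118.
n_D = 500·97300/401118 = 121.286... → 121.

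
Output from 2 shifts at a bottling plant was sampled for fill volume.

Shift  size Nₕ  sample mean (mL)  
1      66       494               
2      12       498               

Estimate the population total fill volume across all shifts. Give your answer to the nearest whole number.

38580

1: 66·494 = 32604
2: 12·498 = 5976
τ̂ = Σ Nₕx̄ₕ = 38580.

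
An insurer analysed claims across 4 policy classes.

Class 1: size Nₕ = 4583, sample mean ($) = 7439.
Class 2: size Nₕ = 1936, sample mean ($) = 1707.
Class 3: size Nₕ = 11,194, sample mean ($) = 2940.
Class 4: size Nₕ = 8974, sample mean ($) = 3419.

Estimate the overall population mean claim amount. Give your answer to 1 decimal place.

3784.2

N = 26687; weights Wₕ = Nₕ/N = (0.1717, 0.0725, 0.4195, 0.3363).
x̄_st = Σ Wₕ·x̄ₕ = 0.1717·7439 + 0.0725·1707 + 0.4195·2940 + 0.3363·3419 ≈ 3784.245...
→ 3784.2.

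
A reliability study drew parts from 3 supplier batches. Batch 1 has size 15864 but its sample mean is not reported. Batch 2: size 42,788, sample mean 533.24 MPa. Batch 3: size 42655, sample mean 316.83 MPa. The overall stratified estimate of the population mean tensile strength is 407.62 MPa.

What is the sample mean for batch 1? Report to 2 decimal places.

N = 15864 + 42788 + 42655 = 101307.
Overall total = μ·N = 407.62·101307 = 41294759.34.
Subtract the known strata: 42788·533.24 + 42655·316.83 = 36330656.77.
Remaining total for batch 1: 41294759.34 − 36330656.77 = 4964102.57.
Divide by its size: 4964102.57 / 15864 = 312.9162... → 312.92.

312.92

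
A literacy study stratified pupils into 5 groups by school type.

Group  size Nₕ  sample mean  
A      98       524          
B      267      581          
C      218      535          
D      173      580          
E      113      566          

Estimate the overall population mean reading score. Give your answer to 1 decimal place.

N = 98 + 267 + 218 + 173 + 113 = 869.
Overall mean = Σ (Nₕ/N)·x̄ₕ — weight by population share, not a simple average.
Σ Nₕx̄ₕ = 98·524 + 267·581 + 218·535 + 173·580 + 113·566 = 51352 + 155127 + 116630 + 100340 + 63958 = 487407.
Divide by N: 487407 / 869 = 560.883... → 560.9.

560.9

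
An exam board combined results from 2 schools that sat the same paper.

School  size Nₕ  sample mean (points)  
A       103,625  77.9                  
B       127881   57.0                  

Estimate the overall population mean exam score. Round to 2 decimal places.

N = 231506; weights Wₕ = Nₕ/N = (0.4476, 0.5524).
x̄_st = Σ Wₕ·x̄ₕ = 0.4476·77.9 + 0.5524·57.0 ≈ 66.3551...
→ 66.36.

66.36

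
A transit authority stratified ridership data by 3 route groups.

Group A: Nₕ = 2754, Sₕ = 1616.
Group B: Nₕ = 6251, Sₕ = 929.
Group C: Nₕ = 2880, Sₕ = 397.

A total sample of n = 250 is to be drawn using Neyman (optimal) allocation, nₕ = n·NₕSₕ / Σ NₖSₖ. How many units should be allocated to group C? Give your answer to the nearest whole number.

A: NₕSₕ = 2754·1616 = 4450464
B: NₕSₕ = 6251·929 = 5807179
C: NₕSₕ = 2880·397 = 1143360
Σ NₕSₕ = 11401003.
n_C = 250·1143360/11401003 = 25.071... → 25.

25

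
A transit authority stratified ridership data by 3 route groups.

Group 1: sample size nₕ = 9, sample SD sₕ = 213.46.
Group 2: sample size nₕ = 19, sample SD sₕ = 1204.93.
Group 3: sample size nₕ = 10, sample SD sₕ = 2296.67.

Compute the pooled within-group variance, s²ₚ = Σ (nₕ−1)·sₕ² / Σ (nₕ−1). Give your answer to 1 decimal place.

1: (9−1)·213.46² = 8·45565.1716 = 364521.3728
2: (19−1)·1204.93² = 18·1451856.3049 = 26133413.4882
3: (10−1)·2296.67² = 9·5274693.0889 = 47472237.8001
Numerator = 73970172.6611; denominator = Σ(nₕ−1) = 35.
s²ₚ = 73970172.6611/35 = 2113433.505... → 2113433.5.

2113433.5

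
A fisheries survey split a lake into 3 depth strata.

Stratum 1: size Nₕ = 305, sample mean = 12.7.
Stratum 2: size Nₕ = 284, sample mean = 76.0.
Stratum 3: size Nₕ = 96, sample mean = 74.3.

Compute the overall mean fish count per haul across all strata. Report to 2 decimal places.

N = 685; weights Wₕ = Nₕ/N = (0.4453, 0.4146, 0.1401).
x̄_st = Σ Wₕ·x̄ₕ = 0.4453·12.7 + 0.4146·76.0 + 0.1401·74.3 ≈ 47.5771...
→ 47.58.

47.58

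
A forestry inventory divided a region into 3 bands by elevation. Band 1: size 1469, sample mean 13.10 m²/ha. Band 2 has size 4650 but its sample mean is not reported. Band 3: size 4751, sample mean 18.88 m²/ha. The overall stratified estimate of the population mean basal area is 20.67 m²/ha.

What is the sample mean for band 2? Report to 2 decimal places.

N = 1469 + 4650 + 4751 = 10870.
Overall total = μ·N = 20.67·10870 = 224682.9.
Subtract the known strata: 1469·13.10 + 4751·18.88 = 108942.78.
Remaining total for band 2: 224682.9 − 108942.78 = 115740.12.
Divide by its size: 115740.12 / 4650 = 24.8903... → 24.89.

24.89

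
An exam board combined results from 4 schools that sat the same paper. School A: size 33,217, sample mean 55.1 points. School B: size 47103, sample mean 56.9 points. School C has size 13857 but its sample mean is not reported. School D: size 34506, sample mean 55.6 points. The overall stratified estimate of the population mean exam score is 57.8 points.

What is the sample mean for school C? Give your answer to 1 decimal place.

Σ Nₕx̄ₕ = N·μ, so 13857·x̄_C = 128683·57.8 − (33217·55.1 + 47103·56.9 + 34506·55.6).
= 7437877.4 − 6428951 = 1008926.4.
x̄_C = 1008926.4 / 13857 = 72.810... → 72.8.

72.8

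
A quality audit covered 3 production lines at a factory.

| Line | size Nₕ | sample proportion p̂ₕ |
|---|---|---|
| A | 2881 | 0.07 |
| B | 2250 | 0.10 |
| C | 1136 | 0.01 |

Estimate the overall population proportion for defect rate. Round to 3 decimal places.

N = 2881 + 2250 + 1136 = 6267.
Overall proportion = Σ (Nₕ/N)·p̂ₕ.
Σ Nₕp̂ₕ = 201.67 + 225 + 11.36 = 438.03.
438.03 / 6267 = 0.06989... → 0.070.

0.070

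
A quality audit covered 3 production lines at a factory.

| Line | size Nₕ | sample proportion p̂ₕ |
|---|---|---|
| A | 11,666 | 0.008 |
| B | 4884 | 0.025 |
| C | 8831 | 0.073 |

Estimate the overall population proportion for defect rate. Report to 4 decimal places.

0.0339

Wₕ = Nₕ/N with N = 25381: 0.4596, 0.1924, 0.3479.
p̂_st = 0.4596·0.008 + 0.1924·0.025 + 0.3479·0.073 ≈ 0.033887... → 0.0339.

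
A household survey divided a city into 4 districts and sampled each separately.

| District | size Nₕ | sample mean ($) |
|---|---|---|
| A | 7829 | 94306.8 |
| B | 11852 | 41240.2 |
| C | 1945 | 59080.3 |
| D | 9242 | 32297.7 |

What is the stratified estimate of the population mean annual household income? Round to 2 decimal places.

N = 7829 + 11852 + 1945 + 9242 = 30868.
The stratified mean weights each stratum mean by its population share Nₕ/N.
Σ Nₕx̄ₕ = 7829·94306.8 + 11852·41240.2 + 1945·59080.3 + 9242·32297.7 = 738327937.2 + 488778850.4 + 114911183.5 + 298495343.4 = 1640513314.5.
Divide by N: 1640513314.5 / 30868 = 53146.0838... → 53146.08.

53146.08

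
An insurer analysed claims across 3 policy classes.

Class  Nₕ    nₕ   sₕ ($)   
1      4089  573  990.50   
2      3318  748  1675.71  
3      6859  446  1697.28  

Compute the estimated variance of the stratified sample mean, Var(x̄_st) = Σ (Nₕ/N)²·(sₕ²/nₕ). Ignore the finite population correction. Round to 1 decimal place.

N = 14266. Term for each stratum: Wₕ²sₕ²/nₕ.
Var(x̄_st) = 140.6644 + 203.0694 + 1493.1014 = 1836.8351 → 1836.8.

1836.8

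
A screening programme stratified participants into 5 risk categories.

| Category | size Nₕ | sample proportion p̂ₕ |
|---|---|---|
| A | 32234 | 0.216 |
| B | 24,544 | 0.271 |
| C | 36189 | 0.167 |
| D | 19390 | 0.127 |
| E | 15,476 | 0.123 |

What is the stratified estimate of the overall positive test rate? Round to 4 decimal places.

N = 32234 + 24544 + 36189 + 19390 + 15476 = 127833.
Overall proportion = Σ (Nₕ/N)·p̂ₕ.
Σ Nₕp̂ₕ = 6962.544 + 6651.424 + 6043.563 + 2462.53 + 1903.548 = 24023.609.
24023.609 / 127833 = 0.187930... → 0.1879.

0.1879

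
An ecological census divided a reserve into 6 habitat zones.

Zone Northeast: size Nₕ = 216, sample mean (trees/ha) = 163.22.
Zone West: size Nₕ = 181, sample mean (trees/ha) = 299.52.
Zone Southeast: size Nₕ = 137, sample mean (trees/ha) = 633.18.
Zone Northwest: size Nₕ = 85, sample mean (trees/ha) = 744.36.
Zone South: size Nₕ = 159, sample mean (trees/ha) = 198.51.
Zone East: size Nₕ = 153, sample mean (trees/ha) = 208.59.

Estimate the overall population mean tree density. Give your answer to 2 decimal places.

325.42

N = 216 + 181 + 137 + 85 + 159 + 153 = 931.
The stratified mean weights each stratum mean by its population share Nₕ/N.
Σ Nₕx̄ₕ = 216·163.22 + 181·299.52 + 137·633.18 + 85·744.36 + 159·198.51 + 153·208.59 = 35255.52 + 54213.12 + 86745.66 + 63270.6 + 31563.09 + 31914.27 = 302962.26.
Divide by N: 302962.26 / 931 = 325.4160... → 325.42.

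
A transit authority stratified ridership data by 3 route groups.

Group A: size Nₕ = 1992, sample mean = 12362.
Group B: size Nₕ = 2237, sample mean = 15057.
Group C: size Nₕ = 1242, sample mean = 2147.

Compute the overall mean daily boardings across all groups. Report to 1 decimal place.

11145.0

x̄_st = (Σ Nₕx̄ₕ) / (Σ Nₕ) = (1992·12362 + 2237·15057 + 1242·2147) / 5471
= 60974187 / 5471 = 11144.980... → 11145.0.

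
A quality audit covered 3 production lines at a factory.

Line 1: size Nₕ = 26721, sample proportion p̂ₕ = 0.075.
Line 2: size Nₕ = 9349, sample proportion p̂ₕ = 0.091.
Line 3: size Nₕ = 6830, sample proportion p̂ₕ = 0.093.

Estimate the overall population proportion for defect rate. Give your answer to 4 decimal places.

N = 26721 + 9349 + 6830 = 42900.
Overall proportion = Σ (Nₕ/N)·p̂ₕ.
Σ Nₕp̂ₕ = 2004.075 + 850.759 + 635.19 = 3490.024.
3490.024 / 42900 = 0.081353... → 0.0814.

0.0814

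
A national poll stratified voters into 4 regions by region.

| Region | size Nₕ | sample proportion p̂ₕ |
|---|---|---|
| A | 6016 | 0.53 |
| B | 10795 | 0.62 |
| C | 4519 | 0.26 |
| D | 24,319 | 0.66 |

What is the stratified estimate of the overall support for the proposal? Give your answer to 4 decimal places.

Wₕ = Nₕ/N with N = 45649: 0.1318, 0.2365, 0.0990, 0.5327.
p̂_st = 0.1318·0.53 + 0.2365·0.62 + 0.0990·0.26 + 0.5327·0.66 ≈ 0.593811... → 0.5938.

0.5938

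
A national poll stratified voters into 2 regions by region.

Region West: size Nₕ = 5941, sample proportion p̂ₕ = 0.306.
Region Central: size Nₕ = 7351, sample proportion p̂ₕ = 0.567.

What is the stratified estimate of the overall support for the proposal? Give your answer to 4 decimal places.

Wₕ = Nₕ/N with N = 13292: 0.4470, 0.5530.
p̂_st = 0.4470·0.306 + 0.5530·0.567 ≈ 0.450343... → 0.4503.

0.4503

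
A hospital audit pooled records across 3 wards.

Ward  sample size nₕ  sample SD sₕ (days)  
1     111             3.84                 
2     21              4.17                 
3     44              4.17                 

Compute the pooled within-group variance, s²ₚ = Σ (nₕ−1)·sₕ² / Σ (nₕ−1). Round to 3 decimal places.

15.708

1: (111−1)·3.84² = 110·14.7456 = 1622.016
2: (21−1)·4.17² = 20·17.3889 = 347.778
3: (44−1)·4.17² = 43·17.3889 = 747.7227
Numerator = 2717.5167; denominator = Σ(nₕ−1) = 173.
s²ₚ = 2717.5167/173 = 15.70819... → 15.708.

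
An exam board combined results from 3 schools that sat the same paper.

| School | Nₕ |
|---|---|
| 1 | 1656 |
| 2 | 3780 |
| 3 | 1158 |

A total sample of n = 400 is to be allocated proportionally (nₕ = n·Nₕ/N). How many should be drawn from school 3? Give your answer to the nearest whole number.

N = 1656 + 3780 + 1158 = 6594.
n_3 = 400·1158/6594 = 70.246... → 70.

70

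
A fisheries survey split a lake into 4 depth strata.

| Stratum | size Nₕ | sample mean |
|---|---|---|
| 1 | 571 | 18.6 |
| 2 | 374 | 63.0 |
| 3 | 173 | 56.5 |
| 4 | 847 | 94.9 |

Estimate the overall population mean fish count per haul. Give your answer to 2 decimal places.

63.28

x̄_st = (Σ Nₕx̄ₕ) / (Σ Nₕ) = (571·18.6 + 374·63.0 + 173·56.5 + 847·94.9) / 1965
= 124337.4 / 1965 = 63.2760... → 63.28.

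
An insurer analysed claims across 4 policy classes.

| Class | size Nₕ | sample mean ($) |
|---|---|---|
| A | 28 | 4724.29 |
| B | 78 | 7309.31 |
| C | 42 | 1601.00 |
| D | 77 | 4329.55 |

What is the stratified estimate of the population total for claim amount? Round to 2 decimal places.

1103023.65

A: 28·4724.29 = 132280.12
B: 78·7309.31 = 570126.18
C: 42·1601.00 = 67242
D: 77·4329.55 = 333375.35
τ̂ = Σ Nₕx̄ₕ = 1103023.65.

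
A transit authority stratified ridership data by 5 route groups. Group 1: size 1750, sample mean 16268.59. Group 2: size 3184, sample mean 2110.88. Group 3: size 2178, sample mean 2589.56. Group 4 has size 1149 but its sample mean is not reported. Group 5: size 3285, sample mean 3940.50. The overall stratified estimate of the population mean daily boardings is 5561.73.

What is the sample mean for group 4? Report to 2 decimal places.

9086.21

Σ Nₕx̄ₕ = N·μ, so 1149·x̄_4 = 11546·5561.73 − (1750·16268.59 + 3184·2110.88 + 2178·2589.56 + 3285·3940.50).
= 64215734.58 − 53775678.6 = 10440055.98.
x̄_4 = 10440055.98 / 1149 = 9086.2106... → 9086.21.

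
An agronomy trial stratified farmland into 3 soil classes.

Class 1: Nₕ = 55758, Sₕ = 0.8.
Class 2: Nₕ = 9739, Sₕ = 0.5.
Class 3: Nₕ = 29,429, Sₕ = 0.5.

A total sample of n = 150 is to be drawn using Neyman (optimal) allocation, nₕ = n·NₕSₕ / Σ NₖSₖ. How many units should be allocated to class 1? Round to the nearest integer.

104

1: NₕSₕ = 55758·0.8 = 44606.4
2: NₕSₕ = 9739·0.5 = 4869.5
3: NₕSₕ = 29429·0.5 = 14714.5
Σ NₕSₕ = 64190.4.
n_1 = 150·44606.4/64190.4 = 104.236... → 104.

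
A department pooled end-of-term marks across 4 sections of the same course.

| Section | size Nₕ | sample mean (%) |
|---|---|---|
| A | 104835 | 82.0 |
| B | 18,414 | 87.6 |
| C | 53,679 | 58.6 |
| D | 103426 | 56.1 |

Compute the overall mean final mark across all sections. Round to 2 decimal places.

68.33

N = 104835 + 18414 + 53679 + 103426 = 280354.
Weight each subgroup mean by Nₕ/N and sum.
Σ Nₕx̄ₕ = 104835·82.0 + 18414·87.6 + 53679·58.6 + 103426·56.1 = 8596470 + 1613066.4 + 3145589.4 + 5802198.6 = 19157324.4.
Divide by N: 19157324.4 / 280354 = 68.3326... → 68.33.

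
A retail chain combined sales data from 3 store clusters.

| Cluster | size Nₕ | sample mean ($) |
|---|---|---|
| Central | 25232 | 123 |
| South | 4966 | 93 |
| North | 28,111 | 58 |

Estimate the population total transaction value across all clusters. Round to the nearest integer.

5195812

Estimate total by summing Nₕ·x̄ₕ over strata.
25232·123 + 4966·93 + 28111·58 = 3103536 + 461838 + 1630438 = 5195812.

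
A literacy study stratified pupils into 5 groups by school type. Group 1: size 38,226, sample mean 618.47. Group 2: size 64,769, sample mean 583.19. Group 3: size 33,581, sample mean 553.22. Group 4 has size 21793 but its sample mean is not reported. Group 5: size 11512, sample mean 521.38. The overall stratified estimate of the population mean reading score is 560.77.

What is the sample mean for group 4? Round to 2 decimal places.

Σ Nₕx̄ₕ = N·μ, so 21793·x̄_4 = 169881·560.77 − (38226·618.47 + 64769·583.19 + 33581·553.22 + 11512·521.38).
= 95264168.37 − 85994074.71 = 9270093.66.
x̄_4 = 9270093.66 / 21793 = 425.3702... → 425.37.

425.37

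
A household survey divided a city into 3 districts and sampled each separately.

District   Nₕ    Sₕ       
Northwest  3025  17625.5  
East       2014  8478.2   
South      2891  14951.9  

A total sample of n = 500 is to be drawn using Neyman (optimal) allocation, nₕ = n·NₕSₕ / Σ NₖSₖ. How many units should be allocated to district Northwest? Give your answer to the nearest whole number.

Σ NₕSₕ = 3025·17625.5 + 2014·8478.2 + 2891·14951.9 = 113618175.2.
Share for Northwest: 53317137.5/113618175.2 = 0.46927.
n_Northwest = 500 × 0.46927 = 234.633... → 235.

235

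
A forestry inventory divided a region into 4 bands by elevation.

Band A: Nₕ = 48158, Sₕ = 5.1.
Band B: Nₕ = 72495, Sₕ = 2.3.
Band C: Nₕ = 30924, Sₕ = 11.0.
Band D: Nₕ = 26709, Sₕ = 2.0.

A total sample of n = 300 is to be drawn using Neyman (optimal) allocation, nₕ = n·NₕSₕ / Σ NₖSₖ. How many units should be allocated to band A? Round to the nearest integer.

Σ NₕSₕ = 48158·5.1 + 72495·2.3 + 30924·11.0 + 26709·2.0 = 805926.3.
Share for A: 245605.8/805926.3 = 0.30475.
n_A = 300 × 0.30475 = 91.425... → 91.

91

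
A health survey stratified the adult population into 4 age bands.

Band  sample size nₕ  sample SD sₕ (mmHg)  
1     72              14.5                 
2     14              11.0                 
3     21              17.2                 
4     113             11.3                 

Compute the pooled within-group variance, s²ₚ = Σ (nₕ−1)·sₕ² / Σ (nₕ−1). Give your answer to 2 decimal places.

169.99

Degrees of freedom: 71 + 13 + 20 + 112 = 216.
Σ(nₕ−1)sₕ² = 71·210.25 + 13·121 + 20·295.84 + 112·127.69 = 36718.83.
s²ₚ = 36718.83 / 216 = 169.9946... → 169.99.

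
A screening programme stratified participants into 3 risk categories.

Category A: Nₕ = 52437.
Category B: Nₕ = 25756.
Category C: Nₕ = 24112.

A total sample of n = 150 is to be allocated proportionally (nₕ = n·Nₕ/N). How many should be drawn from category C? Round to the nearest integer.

Share of category C = 24112/102305 = 0.23569.
Allocate 150 × 0.23569 = 35.353... → 35.

35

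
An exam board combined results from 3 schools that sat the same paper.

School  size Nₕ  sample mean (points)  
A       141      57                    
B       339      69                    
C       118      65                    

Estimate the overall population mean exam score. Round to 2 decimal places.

x̄_st = (Σ Nₕx̄ₕ) / (Σ Nₕ) = (141·57 + 339·69 + 118·65) / 598
= 39098 / 598 = 65.3813... → 65.38.

65.38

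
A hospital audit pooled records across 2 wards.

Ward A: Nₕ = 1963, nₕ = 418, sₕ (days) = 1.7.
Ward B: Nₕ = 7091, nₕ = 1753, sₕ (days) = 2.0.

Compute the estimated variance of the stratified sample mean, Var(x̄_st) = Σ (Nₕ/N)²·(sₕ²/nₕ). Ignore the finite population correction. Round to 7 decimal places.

0.0017246

N = 9054. Term for each stratum: Wₕ²sₕ²/nₕ.
Var(x̄_st) = 0.0003249984 + 0.0013996262 = 0.0017246246 → 0.0017246.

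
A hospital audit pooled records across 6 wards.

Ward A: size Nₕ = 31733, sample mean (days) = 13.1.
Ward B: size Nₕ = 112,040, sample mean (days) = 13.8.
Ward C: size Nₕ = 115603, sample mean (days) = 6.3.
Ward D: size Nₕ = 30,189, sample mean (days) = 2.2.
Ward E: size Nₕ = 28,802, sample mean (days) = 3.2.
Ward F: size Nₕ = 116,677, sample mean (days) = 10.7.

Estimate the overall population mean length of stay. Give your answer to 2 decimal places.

N = 435044; weights Wₕ = Nₕ/N = (0.0729, 0.2575, 0.2657, 0.0694, 0.0662, 0.2682).
x̄_st = Σ Wₕ·x̄ₕ = 0.0729·13.1 + 0.2575·13.8 + 0.2657·6.3 + 0.0694·2.2 + 0.0662·3.2 + 0.2682·10.7 ≈ 9.4179...
→ 9.42.

9.42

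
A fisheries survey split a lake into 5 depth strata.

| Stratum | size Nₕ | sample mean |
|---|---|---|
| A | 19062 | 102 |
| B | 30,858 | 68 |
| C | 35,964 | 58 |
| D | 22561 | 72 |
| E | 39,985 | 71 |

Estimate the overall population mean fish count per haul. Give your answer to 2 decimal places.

71.36

x̄_st = (Σ Nₕx̄ₕ) / (Σ Nₕ) = (19062·102 + 30858·68 + 35964·58 + 22561·72 + 39985·71) / 148430
= 10591907 / 148430 = 71.3596... → 71.36.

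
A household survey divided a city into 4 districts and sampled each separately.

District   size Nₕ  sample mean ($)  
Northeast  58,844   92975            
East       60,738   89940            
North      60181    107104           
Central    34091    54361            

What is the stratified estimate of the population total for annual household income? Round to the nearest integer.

19232643295

Population total = Σ Nₕ·x̄ₕ (each stratum's size times its mean).
58844·92975 + 60738·89940 + 60181·107104 + 34091·54361 = 5471020900 + 5462775720 + 6445625824 + 1853220851 = 19232643295.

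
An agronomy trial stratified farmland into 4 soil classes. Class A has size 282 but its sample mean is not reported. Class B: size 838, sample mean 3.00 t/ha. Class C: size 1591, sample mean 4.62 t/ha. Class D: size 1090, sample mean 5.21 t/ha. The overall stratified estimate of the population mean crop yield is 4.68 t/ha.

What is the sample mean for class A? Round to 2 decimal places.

7.96

Σ Nₕx̄ₕ = N·μ, so 282·x̄_A = 3801·4.68 − (838·3.00 + 1591·4.62 + 1090·5.21).
= 17788.68 − 15543.32 = 2245.36.
x̄_A = 2245.36 / 282 = 7.9623... → 7.96.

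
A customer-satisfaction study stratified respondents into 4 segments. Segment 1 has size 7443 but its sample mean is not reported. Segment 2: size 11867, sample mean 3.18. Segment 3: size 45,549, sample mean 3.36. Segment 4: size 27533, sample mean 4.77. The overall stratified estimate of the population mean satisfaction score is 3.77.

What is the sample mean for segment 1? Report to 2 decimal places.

N = 7443 + 11867 + 45549 + 27533 = 92392.
Overall total = μ·N = 3.77·92392 = 348317.84.
Subtract the known strata: 11867·3.18 + 45549·3.36 + 27533·4.77 = 322114.11.
Remaining total for segment 1: 348317.84 − 322114.11 = 26203.73.
Divide by its size: 26203.73 / 7443 = 3.5206... → 3.52.

3.52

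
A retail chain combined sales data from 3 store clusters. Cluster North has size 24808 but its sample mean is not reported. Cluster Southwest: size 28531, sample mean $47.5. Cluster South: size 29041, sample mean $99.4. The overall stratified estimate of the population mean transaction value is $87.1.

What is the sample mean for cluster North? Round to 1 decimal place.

118.2

N = 24808 + 28531 + 29041 = 82380.
Overall total = μ·N = 87.1·82380 = 7175298.
Subtract the known strata: 28531·47.5 + 29041·99.4 = 4241897.9.
Remaining total for cluster North: 7175298 − 4241897.9 = 2933400.1.
Divide by its size: 2933400.1 / 24808 = 118.244... → 118.2.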